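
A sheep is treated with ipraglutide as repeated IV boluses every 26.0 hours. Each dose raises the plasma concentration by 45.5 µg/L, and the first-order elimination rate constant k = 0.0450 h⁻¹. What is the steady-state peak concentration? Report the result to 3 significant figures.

66.0 µg/L

Fraction remaining after one interval: e^(−kτ) = e^(−0.04500 × 26.0) = 0.3104
R = 1 / (1 − 0.3104) = 1.450
Css,max = 45.5 × 1.450 ≈ 66.0 µg/L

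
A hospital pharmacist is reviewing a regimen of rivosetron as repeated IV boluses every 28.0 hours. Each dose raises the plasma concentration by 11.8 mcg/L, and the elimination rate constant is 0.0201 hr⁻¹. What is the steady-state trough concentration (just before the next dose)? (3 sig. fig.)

15.6 mcg/L

Fraction remaining after one interval: e^(−kτ) = e^(−0.02010 × 28.0) = 0.5696
R = 1 / (1 − 0.5696) = 2.323
Css,max = 11.8 × 2.323 = 27.42 mcg/L
Css,min = Css,max × e^(−kτ) = 27.42 × 0.5696 ≈ 15.6 mcg/L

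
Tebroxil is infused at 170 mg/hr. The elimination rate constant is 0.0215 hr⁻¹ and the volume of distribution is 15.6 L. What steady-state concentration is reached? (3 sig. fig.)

CL = k · V = 0.0215 × 15.6 = 0.3354 L/hr
Css = rate / CL = 170 / 0.3354 ≈ 507 µg/mL

507 µg/mL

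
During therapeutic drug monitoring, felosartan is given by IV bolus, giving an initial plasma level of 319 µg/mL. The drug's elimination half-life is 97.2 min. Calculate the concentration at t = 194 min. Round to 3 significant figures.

80.0 µg/mL

k = ln 2 / 97.2 = 0.007131 min⁻¹
C(t) = C₀ e^(−kt) = 319 × e^(−0.007131 × 194) = 319 × e^(−1.383) = 319 × 0.2507 ≈ 80.0 µg/mL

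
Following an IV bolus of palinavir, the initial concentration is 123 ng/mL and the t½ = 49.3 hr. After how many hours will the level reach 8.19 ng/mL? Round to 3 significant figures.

k = ln 2 / 49.3 = 0.01406 hr⁻¹
C(t) = C₀ e^(−kt)  ⇒  t = ln(C₀/C) / k
t = ln(123/8.19) / 0.01406 = 2.709 / 0.01406 ≈ 193 hours

193 hours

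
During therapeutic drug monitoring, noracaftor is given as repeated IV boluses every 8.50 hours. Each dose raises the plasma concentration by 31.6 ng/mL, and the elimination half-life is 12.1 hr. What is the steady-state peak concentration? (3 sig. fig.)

k = ln 2 / 12.1 = 0.05728 hr⁻¹
Fraction remaining after one interval: e^(−kτ) = e^(−0.05728 × 8.50) = 0.6145
R = 1 / (1 − 0.6145) = 2.594
Css,max = 31.6 × 2.594 ≈ 82.0 ng/mL

82.0 ng/mL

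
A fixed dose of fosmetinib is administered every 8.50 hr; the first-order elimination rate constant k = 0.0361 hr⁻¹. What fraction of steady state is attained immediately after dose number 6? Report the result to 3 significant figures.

f_n = 1 − e^(−nkτ) = 1 − e^(−6 × 0.03610 × 8.50) = 1 − e^(−1.841) = 1 − 0.1586 ≈ 0.841

0.841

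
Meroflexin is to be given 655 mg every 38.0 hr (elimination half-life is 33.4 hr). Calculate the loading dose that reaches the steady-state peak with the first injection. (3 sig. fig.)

1200 mg

k = ln 2 / 33.4 = 0.02075 hr⁻¹
Accumulation ratio R = 1 / (1 − e^(−kτ)) = 1 / (1 − e^(−0.02075×38.0)) = 1 / (1 − 0.4545) = 1.833
Loading dose = maintenance dose × R = 655 × 1.833 ≈ 1200 mg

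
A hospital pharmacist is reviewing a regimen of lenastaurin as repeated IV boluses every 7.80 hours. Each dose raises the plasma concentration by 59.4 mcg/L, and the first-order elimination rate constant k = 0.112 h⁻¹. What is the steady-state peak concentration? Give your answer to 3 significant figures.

102 mcg/L

Fraction remaining after one interval: e^(−kτ) = e^(−0.1120 × 7.80) = 0.4174
R = 1 / (1 − 0.4174) = 1.717
Css,max = 59.4 × 1.717 ≈ 102 mcg/L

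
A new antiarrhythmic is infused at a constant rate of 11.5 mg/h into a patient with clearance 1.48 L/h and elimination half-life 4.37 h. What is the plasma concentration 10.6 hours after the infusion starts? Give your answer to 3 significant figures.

6.32 µg/mL

Css = rate / CL = 11.5 / 1.48 = 7.770 µg/mL
k = ln 2 / 4.37 = 0.1586 h⁻¹
C(t) = Css (1 − e^(−kt)) = 7.770 × (1 − e^(−1.681)) = 7.770 × 0.8139 ≈ 6.32 µg/mL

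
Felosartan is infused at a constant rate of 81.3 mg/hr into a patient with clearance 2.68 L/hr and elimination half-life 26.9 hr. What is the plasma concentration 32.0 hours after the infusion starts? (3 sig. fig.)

17.0 µg/mL

Css = rate / CL = 81.3 / 2.68 = 30.34 µg/mL
k = ln 2 / 26.9 = 0.02577 hr⁻¹
C(t) = Css (1 − e^(−kt)) = 30.34 × (1 − e^(−0.8246)) = 30.34 × 0.5616 ≈ 17.0 µg/mL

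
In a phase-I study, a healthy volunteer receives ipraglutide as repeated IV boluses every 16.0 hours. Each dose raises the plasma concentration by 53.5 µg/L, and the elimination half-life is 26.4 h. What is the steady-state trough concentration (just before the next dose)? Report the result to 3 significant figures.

102 µg/L

k = ln 2 / 26.4 = 0.02626 h⁻¹
Fraction remaining after one interval: e^(−kτ) = e^(−0.02626 × 16.0) = 0.6570
R = 1 / (1 − 0.6570) = 2.915
Css,max = 53.5 × 2.915 = 156.0 µg/L
Css,min = Css,max × e^(−kτ) = 156.0 × 0.6570 ≈ 102 µg/L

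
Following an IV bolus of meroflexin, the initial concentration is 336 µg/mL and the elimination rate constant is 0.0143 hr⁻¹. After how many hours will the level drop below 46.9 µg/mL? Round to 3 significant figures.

C(t) = C₀ e^(−kt)  ⇒  t = ln(C₀/C) / k
t = ln(336/46.9) / 0.01430 = 1.969 / 0.01430 ≈ 138 hours

138 hours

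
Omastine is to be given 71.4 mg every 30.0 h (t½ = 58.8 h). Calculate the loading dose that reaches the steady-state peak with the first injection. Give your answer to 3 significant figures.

k = ln 2 / 58.8 = 0.01179 h⁻¹
Accumulation ratio R = 1 / (1 − e^(−kτ)) = 1 / (1 − e^(−0.01179×30.0)) = 1 / (1 − 0.7021) = 3.357
Loading dose = maintenance dose × R = 71.4 × 3.357 ≈ 240 mg

240 mg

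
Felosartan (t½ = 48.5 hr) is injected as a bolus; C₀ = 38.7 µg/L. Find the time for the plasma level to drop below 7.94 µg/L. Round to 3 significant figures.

k = ln 2 / 48.5 = 0.01429 hr⁻¹
C(t) = C₀ e^(−kt)  ⇒  t = ln(C₀/C) / k
t = ln(38.7/7.94) / 0.01429 = 1.584 / 0.01429 ≈ 111 hours

111 hours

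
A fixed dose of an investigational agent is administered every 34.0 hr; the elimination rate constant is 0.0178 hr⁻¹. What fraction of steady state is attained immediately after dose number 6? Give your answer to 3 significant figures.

0.974

f_n = 1 − e^(−nkτ) = 1 − e^(−6 × 0.01780 × 34.0) = 1 − e^(−3.631) = 1 − 0.02648 ≈ 0.974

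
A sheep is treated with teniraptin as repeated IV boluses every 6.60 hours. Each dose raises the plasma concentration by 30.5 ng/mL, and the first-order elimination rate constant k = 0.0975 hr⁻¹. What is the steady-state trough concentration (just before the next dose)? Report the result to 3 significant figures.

33.8 ng/mL

Fraction remaining after one interval: e^(−kτ) = e^(−0.09750 × 6.60) = 0.5255
R = 1 / (1 − 0.5255) = 2.107
Css,max = 30.5 × 2.107 = 64.27 ng/mL
Css,min = Css,max × e^(−kτ) = 64.27 × 0.5255 ≈ 33.8 ng/mL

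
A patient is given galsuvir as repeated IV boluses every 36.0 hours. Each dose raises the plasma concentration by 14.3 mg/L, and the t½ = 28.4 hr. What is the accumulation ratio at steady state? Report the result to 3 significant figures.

k = ln 2 / 28.4 = 0.02441 hr⁻¹
Fraction remaining after one interval: e^(−kτ) = e^(−0.02441 × 36.0) = 0.4153
R = 1 / (1 − 0.4153) = 1 / 0.5847 ≈ 1.71

1.71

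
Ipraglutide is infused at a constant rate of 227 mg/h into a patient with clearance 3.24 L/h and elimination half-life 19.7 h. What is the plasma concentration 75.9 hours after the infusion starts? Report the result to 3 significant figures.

65.2 mg/L

Css = rate / CL = 227 / 3.24 = 70.06 mg/L
k = ln 2 / 19.7 = 0.03519 h⁻¹
C(t) = Css (1 − e^(−kt)) = 70.06 × (1 − e^(−2.671)) = 70.06 × 0.9308 ≈ 65.2 mg/L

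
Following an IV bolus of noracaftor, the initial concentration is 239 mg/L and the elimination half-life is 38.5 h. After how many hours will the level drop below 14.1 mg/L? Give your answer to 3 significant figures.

157 hours

k = ln 2 / 38.5 = 0.01800 h⁻¹
C(t) = C₀ e^(−kt)  ⇒  t = ln(C₀/C) / k
t = ln(239/14.1) / 0.01800 = 2.830 / 0.01800 ≈ 157 hours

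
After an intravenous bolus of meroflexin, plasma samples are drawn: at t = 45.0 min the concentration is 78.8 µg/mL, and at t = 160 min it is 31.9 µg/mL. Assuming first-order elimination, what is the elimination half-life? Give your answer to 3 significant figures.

88.1 minutes

k = ln(C₁/C₂) / (t₂ − t₁) = ln(78.8/31.9) / (160 − 45.0)
  = 0.9043 / 115.0 = 0.007864 min⁻¹
t½ = ln 2 / k = ln 2 / 0.007864 ≈ 88.1 minutes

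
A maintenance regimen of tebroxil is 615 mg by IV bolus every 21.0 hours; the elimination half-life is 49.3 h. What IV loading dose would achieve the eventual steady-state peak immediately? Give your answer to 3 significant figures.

k = ln 2 / 49.3 = 0.01406 h⁻¹
Accumulation ratio R = 1 / (1 − e^(−kτ)) = 1 / (1 − e^(−0.01406×21.0)) = 1 / (1 − 0.7443) = 3.911
Loading dose = maintenance dose × R = 615 × 3.911 ≈ 2410 mg

2410 mg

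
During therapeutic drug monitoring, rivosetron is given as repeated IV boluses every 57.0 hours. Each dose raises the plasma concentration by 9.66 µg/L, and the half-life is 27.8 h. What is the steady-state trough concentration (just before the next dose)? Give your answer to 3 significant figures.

k = ln 2 / 27.8 = 0.02493 h⁻¹
Fraction remaining after one interval: e^(−kτ) = e^(−0.02493 × 57.0) = 0.2414
R = 1 / (1 − 0.2414) = 1.318
Css,max = 9.66 × 1.318 = 12.73 µg/L
Css,min = Css,max × e^(−kτ) = 12.73 × 0.2414 ≈ 3.07 µg/L

3.07 µg/L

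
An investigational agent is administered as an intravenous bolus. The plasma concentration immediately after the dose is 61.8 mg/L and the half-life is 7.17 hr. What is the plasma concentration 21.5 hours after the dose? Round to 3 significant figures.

7.73 mg/L

k = ln 2 / 7.17 = 0.09667 hr⁻¹
C(t) = C₀ e^(−kt) = 61.8 × e^(−0.09667 × 21.5) = 61.8 × e^(−2.078) = 61.8 × 0.1251 ≈ 7.73 mg/L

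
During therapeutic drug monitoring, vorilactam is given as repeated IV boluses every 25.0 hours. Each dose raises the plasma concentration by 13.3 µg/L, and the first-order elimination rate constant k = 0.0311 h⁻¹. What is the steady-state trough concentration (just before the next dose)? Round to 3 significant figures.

11.3 µg/L

Fraction remaining after one interval: e^(−kτ) = e^(−0.03110 × 25.0) = 0.4596
R = 1 / (1 − 0.4596) = 1.850
Css,max = 13.3 × 1.850 = 24.61 µg/L
Css,min = Css,max × e^(−kτ) = 24.61 × 0.4596 ≈ 11.3 µg/L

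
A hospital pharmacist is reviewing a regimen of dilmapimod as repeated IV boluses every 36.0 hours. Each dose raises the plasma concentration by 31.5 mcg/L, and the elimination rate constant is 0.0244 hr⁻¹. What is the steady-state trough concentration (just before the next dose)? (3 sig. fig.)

Fraction remaining after one interval: e^(−kτ) = e^(−0.02440 × 36.0) = 0.4154
R = 1 / (1 − 0.4154) = 1.711
Css,max = 31.5 × 1.711 = 53.89 mcg/L
Css,min = Css,max × e^(−kτ) = 53.89 × 0.4154 ≈ 22.4 mcg/L

22.4 mcg/L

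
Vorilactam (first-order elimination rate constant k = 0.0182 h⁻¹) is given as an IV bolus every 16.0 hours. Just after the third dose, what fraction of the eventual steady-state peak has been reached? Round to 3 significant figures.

f_n = 1 − e^(−nkτ) = 1 − e^(−3 × 0.01820 × 16.0) = 1 − e^(−0.8736) = 1 − 0.4174 ≈ 0.583

0.583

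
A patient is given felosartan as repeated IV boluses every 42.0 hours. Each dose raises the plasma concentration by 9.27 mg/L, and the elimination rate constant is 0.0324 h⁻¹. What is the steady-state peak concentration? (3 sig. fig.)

12.5 mg/L

Fraction remaining after one interval: e^(−kτ) = e^(−0.03240 × 42.0) = 0.2565
R = 1 / (1 − 0.2565) = 1.345
Css,max = 9.27 × 1.345 ≈ 12.5 mg/L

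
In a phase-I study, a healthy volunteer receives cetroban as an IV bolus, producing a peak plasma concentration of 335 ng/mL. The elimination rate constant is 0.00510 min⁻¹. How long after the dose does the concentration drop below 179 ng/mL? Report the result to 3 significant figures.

123 minutes

C(t) = C₀ e^(−kt)  ⇒  t = ln(C₀/C) / k
t = ln(335/179) / 0.005100 = 0.6267 / 0.005100 ≈ 123 minutes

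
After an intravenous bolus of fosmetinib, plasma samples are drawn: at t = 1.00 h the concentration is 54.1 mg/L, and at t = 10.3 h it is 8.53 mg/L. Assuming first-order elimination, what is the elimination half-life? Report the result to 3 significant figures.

3.49 hours

k = ln(C₁/C₂) / (t₂ − t₁) = ln(54.1/8.53) / (10.3 − 1.00)
  = 1.847 / 9.300 = 0.1986 h⁻¹
t½ = ln 2 / k = ln 2 / 0.1986 ≈ 3.49 hours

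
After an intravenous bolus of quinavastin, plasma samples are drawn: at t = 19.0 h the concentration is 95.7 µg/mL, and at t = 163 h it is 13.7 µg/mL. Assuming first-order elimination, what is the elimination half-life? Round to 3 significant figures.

k = ln(C₁/C₂) / (t₂ − t₁) = ln(95.7/13.7) / (163 − 19.0)
  = 1.944 / 144.0 = 0.01350 h⁻¹
t½ = ln 2 / k = ln 2 / 0.01350 ≈ 51.3 hours

51.3 hours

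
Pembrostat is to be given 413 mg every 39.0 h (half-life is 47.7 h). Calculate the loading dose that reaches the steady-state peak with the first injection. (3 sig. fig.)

955 mg

k = ln 2 / 47.7 = 0.01453 h⁻¹
Accumulation ratio R = 1 / (1 − e^(−kτ)) = 1 / (1 − e^(−0.01453×39.0)) = 1 / (1 − 0.5674) = 2.312
Loading dose = maintenance dose × R = 413 × 2.312 ≈ 955 mg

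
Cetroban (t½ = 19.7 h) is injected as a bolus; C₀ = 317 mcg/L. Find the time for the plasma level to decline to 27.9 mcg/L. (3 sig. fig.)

69.1 hours

k = ln 2 / 19.7 = 0.03519 h⁻¹
C(t) = C₀ e^(−kt)  ⇒  t = ln(C₀/C) / k
t = ln(317/27.9) / 0.03519 = 2.430 / 0.03519 ≈ 69.1 hours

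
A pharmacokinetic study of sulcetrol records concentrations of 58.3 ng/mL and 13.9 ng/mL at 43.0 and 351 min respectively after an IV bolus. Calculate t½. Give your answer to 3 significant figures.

k = ln(C₁/C₂) / (t₂ − t₁) = ln(58.3/13.9) / (351 − 43.0)
  = 1.434 / 308.0 = 0.004655 min⁻¹
t½ = ln 2 / k = ln 2 / 0.004655 ≈ 149 minutes

149 minutes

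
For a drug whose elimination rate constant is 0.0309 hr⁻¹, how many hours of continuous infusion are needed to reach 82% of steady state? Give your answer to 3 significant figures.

f = 1 − e^(−kt)  ⇒  t = −ln(1 − f) / k
t = −ln(1 − 0.82) / 0.03090 = 1.715 / 0.03090 ≈ 55.5 hours

55.5 hours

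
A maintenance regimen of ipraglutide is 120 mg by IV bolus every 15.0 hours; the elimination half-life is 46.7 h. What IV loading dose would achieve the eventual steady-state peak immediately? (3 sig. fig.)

601 mg

k = ln 2 / 46.7 = 0.01484 h⁻¹
Accumulation ratio R = 1 / (1 − e^(−kτ)) = 1 / (1 − e^(−0.01484×15.0)) = 1 / (1 − 0.8004) = 5.010
Loading dose = maintenance dose × R = 120 × 5.010 ≈ 601 mg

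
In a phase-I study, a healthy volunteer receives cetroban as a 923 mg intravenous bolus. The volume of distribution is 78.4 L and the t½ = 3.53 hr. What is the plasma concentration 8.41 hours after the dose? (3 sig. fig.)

C₀ = dose / V = 923 / 78.4 = 11.77 mg/L
k = ln 2 / 3.53 = 0.1964 hr⁻¹
C(t) = C₀ e^(−kt) = 11.77 × e^(−0.1964 × 8.41) = 11.77 × e^(−1.651) = 11.77 × 0.1918 ≈ 2.26 mg/L

2.26 mg/L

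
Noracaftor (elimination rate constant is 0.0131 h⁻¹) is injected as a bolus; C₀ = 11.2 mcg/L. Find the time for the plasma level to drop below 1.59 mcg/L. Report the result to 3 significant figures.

149 hours

C(t) = C₀ e^(−kt)  ⇒  t = ln(C₀/C) / k
t = ln(11.2/1.59) / 0.01310 = 1.952 / 0.01310 ≈ 149 hours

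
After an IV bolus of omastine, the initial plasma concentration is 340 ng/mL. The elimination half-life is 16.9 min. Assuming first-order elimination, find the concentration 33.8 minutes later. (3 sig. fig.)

85.0 ng/mL

k = ln 2 / 16.9 = 0.04101 min⁻¹
C(t) = C₀ e^(−kt) = 340 × e^(−0.04101 × 33.8) = 340 × e^(−1.386) = 340 × 0.2500 ≈ 85.0 ng/mL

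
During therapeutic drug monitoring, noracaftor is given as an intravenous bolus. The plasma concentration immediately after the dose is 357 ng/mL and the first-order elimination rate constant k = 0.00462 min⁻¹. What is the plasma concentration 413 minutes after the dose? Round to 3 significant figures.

C(t) = C₀ e^(−kt) = 357 × e^(−0.004620 × 413) = 357 × e^(−1.908) = 357 × 0.1484 ≈ 53.0 ng/mL

53.0 ng/mL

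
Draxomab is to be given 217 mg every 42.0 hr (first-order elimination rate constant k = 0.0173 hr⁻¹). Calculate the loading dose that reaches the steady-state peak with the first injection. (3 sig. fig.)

Accumulation ratio R = 1 / (1 − e^(−kτ)) = 1 / (1 − e^(−0.01730×42.0)) = 1 / (1 − 0.4836) = 1.936
Loading dose = maintenance dose × R = 217 × 1.936 ≈ 420 mg

420 mg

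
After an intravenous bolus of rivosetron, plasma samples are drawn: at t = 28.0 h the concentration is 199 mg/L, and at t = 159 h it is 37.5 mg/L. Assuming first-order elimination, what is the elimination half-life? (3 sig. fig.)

54.4 hours

k = ln(C₁/C₂) / (t₂ − t₁) = ln(199/37.5) / (159 − 28.0)
  = 1.669 / 131.0 = 0.01274 h⁻¹
t½ = ln 2 / k = ln 2 / 0.01274 ≈ 54.4 hours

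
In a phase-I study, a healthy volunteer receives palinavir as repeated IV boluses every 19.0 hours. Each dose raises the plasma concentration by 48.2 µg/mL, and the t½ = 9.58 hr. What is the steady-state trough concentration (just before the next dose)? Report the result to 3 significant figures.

16.3 µg/mL

k = ln 2 / 9.58 = 0.07235 hr⁻¹
Fraction remaining after one interval: e^(−kτ) = e^(−0.07235 × 19.0) = 0.2529
R = 1 / (1 − 0.2529) = 1.339
Css,max = 48.2 × 1.339 = 64.52 µg/mL
Css,min = Css,max × e^(−kτ) = 64.52 × 0.2529 ≈ 16.3 µg/mL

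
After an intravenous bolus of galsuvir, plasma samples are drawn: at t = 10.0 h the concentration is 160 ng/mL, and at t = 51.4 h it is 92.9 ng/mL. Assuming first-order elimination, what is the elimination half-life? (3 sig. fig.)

k = ln(C₁/C₂) / (t₂ − t₁) = ln(160/92.9) / (51.4 − 10.0)
  = 0.5437 / 41.40 = 0.01313 h⁻¹
t½ = ln 2 / k = ln 2 / 0.01313 ≈ 52.8 hours

52.8 hours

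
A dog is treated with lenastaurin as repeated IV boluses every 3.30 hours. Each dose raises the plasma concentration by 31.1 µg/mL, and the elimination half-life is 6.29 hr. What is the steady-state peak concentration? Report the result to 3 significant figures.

k = ln 2 / 6.29 = 0.1102 hr⁻¹
Fraction remaining after one interval: e^(−kτ) = e^(−0.1102 × 3.30) = 0.6951
R = 1 / (1 − 0.6951) = 3.280
Css,max = 31.1 × 3.280 ≈ 102 µg/mL

102 µg/mL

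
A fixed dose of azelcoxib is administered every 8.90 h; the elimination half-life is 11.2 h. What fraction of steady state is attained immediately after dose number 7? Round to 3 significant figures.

0.979

k = ln 2 / 11.2 = 0.06189 h⁻¹
f_n = 1 − e^(−nkτ) = 1 − e^(−7 × 0.06189 × 8.90) = 1 − e^(−3.856) = 1 − 0.02116 ≈ 0.979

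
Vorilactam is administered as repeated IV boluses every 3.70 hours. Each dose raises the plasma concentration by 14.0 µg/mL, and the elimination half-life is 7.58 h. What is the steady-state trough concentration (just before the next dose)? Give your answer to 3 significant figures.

k = ln 2 / 7.58 = 0.09144 h⁻¹
Fraction remaining after one interval: e^(−kτ) = e^(−0.09144 × 3.70) = 0.7130
R = 1 / (1 − 0.7130) = 3.484
Css,max = 14.0 × 3.484 = 48.77 µg/mL
Css,min = Css,max × e^(−kτ) = 48.77 × 0.7130 ≈ 34.8 µg/mL

34.8 µg/mL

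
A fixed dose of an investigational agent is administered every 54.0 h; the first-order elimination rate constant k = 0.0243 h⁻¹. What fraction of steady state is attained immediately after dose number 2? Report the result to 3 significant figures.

f_n = 1 − e^(−nkτ) = 1 − e^(−2 × 0.02430 × 54.0) = 1 − e^(−2.624) = 1 − 0.07248 ≈ 0.928

0.928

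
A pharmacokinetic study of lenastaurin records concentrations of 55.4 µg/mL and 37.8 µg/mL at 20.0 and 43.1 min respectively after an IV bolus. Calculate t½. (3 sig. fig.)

k = ln(C₁/C₂) / (t₂ − t₁) = ln(55.4/37.8) / (43.1 − 20.0)
  = 0.3823 / 23.10 = 0.01655 min⁻¹
t½ = ln 2 / k = ln 2 / 0.01655 ≈ 41.9 minutes

41.9 minutes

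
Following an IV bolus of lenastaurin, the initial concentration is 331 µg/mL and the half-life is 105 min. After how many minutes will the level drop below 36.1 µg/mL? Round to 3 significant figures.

k = ln 2 / 105 = 0.006601 min⁻¹
C(t) = C₀ e^(−kt)  ⇒  t = ln(C₀/C) / k
t = ln(331/36.1) / 0.006601 = 2.216 / 0.006601 ≈ 336 minutes

336 minutes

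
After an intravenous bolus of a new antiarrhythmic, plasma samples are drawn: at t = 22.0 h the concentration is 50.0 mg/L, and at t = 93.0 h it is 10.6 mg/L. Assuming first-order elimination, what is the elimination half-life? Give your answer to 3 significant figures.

k = ln(C₁/C₂) / (t₂ − t₁) = ln(50.0/10.6) / (93.0 − 22.0)
  = 1.551 / 71.00 = 0.02185 h⁻¹
t½ = ln 2 / k = ln 2 / 0.02185 ≈ 31.7 hours

31.7 hours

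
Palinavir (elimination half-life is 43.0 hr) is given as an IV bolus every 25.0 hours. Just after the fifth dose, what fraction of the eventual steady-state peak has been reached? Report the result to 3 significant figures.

k = ln 2 / 43.0 = 0.01612 hr⁻¹
f_n = 1 − e^(−nkτ) = 1 − e^(−5 × 0.01612 × 25.0) = 1 − e^(−2.015) = 1 − 0.1333 ≈ 0.867

0.867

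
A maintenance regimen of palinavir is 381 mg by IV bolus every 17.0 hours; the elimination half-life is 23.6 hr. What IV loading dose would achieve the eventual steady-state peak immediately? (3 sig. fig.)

k = ln 2 / 23.6 = 0.02937 hr⁻¹
Accumulation ratio R = 1 / (1 − e^(−kτ)) = 1 / (1 − e^(−0.02937×17.0)) = 1 / (1 − 0.6070) = 2.544
Loading dose = maintenance dose × R = 381 × 2.544 ≈ 969 mg

969 mg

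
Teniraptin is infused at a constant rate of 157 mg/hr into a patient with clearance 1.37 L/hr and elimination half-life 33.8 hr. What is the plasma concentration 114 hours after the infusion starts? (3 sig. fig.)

Css = rate / CL = 157 / 1.37 = 114.6 mg/L
k = ln 2 / 33.8 = 0.02051 hr⁻¹
C(t) = Css (1 − e^(−kt)) = 114.6 × (1 − e^(−2.338)) = 114.6 × 0.9035 ≈ 104 mg/L

104 mg/L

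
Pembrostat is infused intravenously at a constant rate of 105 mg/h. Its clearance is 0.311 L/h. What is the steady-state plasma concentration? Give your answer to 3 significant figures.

338 mg/L

Css = infusion rate / CL = 105 / 0.311 ≈ 338 mg/L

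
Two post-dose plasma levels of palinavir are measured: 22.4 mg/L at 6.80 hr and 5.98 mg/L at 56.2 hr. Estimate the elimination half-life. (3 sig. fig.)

25.9 hours

k = ln(C₁/C₂) / (t₂ − t₁) = ln(22.4/5.98) / (56.2 − 6.80)
  = 1.321 / 49.40 = 0.02673 hr⁻¹
t½ = ln 2 / k = ln 2 / 0.02673 ≈ 25.9 hours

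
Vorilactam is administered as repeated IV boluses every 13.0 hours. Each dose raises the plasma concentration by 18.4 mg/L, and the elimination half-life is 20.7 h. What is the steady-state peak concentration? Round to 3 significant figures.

k = ln 2 / 20.7 = 0.03349 h⁻¹
Fraction remaining after one interval: e^(−kτ) = e^(−0.03349 × 13.0) = 0.6471
R = 1 / (1 − 0.6471) = 2.833
Css,max = 18.4 × 2.833 ≈ 52.1 mg/L

52.1 mg/L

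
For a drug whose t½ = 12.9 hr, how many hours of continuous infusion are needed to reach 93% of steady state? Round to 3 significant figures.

k = ln 2 / 12.9 = 0.05373 hr⁻¹
f = 1 − e^(−kt)  ⇒  t = −ln(1 − f) / k
t = −ln(1 − 0.93) / 0.05373 = 2.659 / 0.05373 ≈ 49.5 hours

49.5 hours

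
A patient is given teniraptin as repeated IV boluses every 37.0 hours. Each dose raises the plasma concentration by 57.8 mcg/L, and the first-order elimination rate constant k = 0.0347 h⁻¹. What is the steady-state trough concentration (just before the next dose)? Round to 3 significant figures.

Fraction remaining after one interval: e^(−kτ) = e^(−0.03470 × 37.0) = 0.2770
R = 1 / (1 − 0.2770) = 1.383
Css,max = 57.8 × 1.383 = 79.94 mcg/L
Css,min = Css,max × e^(−kτ) = 79.94 × 0.2770 ≈ 22.1 mcg/L

22.1 mcg/L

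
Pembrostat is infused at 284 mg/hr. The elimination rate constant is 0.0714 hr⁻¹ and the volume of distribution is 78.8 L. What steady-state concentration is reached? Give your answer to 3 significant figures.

50.5 mg/L

CL = k · V = 0.0714 × 78.8 = 5.626 L/hr
Css = rate / CL = 284 / 5.626 ≈ 50.5 mg/L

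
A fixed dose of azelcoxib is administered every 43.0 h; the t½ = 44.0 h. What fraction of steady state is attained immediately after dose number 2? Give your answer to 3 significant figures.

k = ln 2 / 44.0 = 0.01575 h⁻¹
f_n = 1 − e^(−nkτ) = 1 − e^(−2 × 0.01575 × 43.0) = 1 − e^(−1.355) = 1 − 0.2580 ≈ 0.742

0.742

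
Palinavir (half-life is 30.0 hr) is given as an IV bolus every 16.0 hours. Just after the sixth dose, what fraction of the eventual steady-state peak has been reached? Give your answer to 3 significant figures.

0.891

k = ln 2 / 30.0 = 0.02310 hr⁻¹
f_n = 1 − e^(−nkτ) = 1 − e^(−6 × 0.02310 × 16.0) = 1 − e^(−2.218) = 1 − 0.1088 ≈ 0.891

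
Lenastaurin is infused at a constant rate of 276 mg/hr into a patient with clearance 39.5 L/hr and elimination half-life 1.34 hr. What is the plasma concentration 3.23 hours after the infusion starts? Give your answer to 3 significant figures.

5.67 µg/mL

Css = rate / CL = 276 / 39.5 = 6.987 µg/mL
k = ln 2 / 1.34 = 0.5173 hr⁻¹
C(t) = Css (1 − e^(−kt)) = 6.987 × (1 − e^(−1.671)) = 6.987 × 0.8119 ≈ 5.67 µg/mL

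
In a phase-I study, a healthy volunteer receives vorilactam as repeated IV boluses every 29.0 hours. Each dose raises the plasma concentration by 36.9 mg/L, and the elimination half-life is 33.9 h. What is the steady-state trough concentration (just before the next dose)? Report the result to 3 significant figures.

45.6 mg/L

k = ln 2 / 33.9 = 0.02045 h⁻¹
Fraction remaining after one interval: e^(−kτ) = e^(−0.02045 × 29.0) = 0.5527
R = 1 / (1 − 0.5527) = 2.236
Css,max = 36.9 × 2.236 = 82.49 mg/L
Css,min = Css,max × e^(−kτ) = 82.49 × 0.5527 ≈ 45.6 mg/L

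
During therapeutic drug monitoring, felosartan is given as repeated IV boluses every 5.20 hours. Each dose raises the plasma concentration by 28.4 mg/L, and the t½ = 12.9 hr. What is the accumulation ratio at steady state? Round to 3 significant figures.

k = ln 2 / 12.9 = 0.05373 hr⁻¹
Fraction remaining after one interval: e^(−kτ) = e^(−0.05373 × 5.20) = 0.7562
R = 1 / (1 − 0.7562) = 1 / 0.2438 ≈ 4.10

4.10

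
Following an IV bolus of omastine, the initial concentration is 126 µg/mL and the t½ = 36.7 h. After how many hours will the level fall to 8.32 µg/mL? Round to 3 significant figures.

144 hours

k = ln 2 / 36.7 = 0.01889 h⁻¹
C(t) = C₀ e^(−kt)  ⇒  t = ln(C₀/C) / k
t = ln(126/8.32) / 0.01889 = 2.718 / 0.01889 ≈ 144 hours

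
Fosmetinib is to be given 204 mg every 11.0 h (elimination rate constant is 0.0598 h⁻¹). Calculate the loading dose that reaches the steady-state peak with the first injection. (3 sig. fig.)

423 mg

Accumulation ratio R = 1 / (1 − e^(−kτ)) = 1 / (1 − e^(−0.05980×11.0)) = 1 / (1 − 0.5180) = 2.075
Loading dose = maintenance dose × R = 204 × 2.075 ≈ 423 mg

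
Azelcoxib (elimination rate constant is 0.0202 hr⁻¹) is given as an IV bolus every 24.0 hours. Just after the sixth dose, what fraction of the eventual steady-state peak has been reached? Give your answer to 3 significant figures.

f_n = 1 − e^(−nkτ) = 1 − e^(−6 × 0.02020 × 24.0) = 1 − e^(−2.909) = 1 − 0.05454 ≈ 0.945

0.945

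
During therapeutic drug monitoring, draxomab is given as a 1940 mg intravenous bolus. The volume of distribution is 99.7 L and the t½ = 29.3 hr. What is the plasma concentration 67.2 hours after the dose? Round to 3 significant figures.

3.97 µg/mL

C₀ = dose / V = 1940 / 99.7 = 19.46 µg/mL
k = ln 2 / 29.3 = 0.02366 hr⁻¹
C(t) = C₀ e^(−kt) = 19.46 × e^(−0.02366 × 67.2) = 19.46 × e^(−1.590) = 19.46 × 0.2040 ≈ 3.97 µg/mL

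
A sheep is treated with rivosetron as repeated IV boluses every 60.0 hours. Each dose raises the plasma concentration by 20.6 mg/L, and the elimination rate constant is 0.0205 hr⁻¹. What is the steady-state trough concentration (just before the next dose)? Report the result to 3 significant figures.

8.51 mg/L

Fraction remaining after one interval: e^(−kτ) = e^(−0.02050 × 60.0) = 0.2923
R = 1 / (1 − 0.2923) = 1.413
Css,max = 20.6 × 1.413 = 29.11 mg/L
Css,min = Css,max × e^(−kτ) = 29.11 × 0.2923 ≈ 8.51 mg/L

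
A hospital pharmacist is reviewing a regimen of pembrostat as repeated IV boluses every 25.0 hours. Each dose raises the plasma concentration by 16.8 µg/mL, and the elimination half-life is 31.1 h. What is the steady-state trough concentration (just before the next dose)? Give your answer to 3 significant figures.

k = ln 2 / 31.1 = 0.02229 h⁻¹
Fraction remaining after one interval: e^(−kτ) = e^(−0.02229 × 25.0) = 0.5728
R = 1 / (1 − 0.5728) = 2.341
Css,max = 16.8 × 2.341 = 39.33 µg/mL
Css,min = Css,max × e^(−kτ) = 39.33 × 0.5728 ≈ 22.5 µg/mL

22.5 µg/mL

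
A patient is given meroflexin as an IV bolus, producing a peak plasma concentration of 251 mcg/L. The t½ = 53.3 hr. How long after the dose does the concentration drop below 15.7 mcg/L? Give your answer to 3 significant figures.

k = ln 2 / 53.3 = 0.01300 hr⁻¹
C(t) = C₀ e^(−kt)  ⇒  t = ln(C₀/C) / k
t = ln(251/15.7) / 0.01300 = 2.772 / 0.01300 ≈ 213 hours

213 hours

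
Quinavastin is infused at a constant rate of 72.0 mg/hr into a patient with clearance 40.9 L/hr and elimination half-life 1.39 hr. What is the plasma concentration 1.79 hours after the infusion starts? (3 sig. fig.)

1.04 mg/L

Css = rate / CL = 72.0 / 40.9 = 1.760 mg/L
k = ln 2 / 1.39 = 0.4987 hr⁻¹
C(t) = Css (1 − e^(−kt)) = 1.760 × (1 − e^(−0.8926)) = 1.760 × 0.5904 ≈ 1.04 mg/L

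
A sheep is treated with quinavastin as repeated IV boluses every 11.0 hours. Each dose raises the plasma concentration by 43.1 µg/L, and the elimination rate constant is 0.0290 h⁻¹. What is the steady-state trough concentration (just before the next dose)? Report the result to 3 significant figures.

115 µg/L

Fraction remaining after one interval: e^(−kτ) = e^(−0.02900 × 11.0) = 0.7269
R = 1 / (1 − 0.7269) = 3.661
Css,max = 43.1 × 3.661 = 157.8 µg/L
Css,min = Css,max × e^(−kτ) = 157.8 × 0.7269 ≈ 115 µg/L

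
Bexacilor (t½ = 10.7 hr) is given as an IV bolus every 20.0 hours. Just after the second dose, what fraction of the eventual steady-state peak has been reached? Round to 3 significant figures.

k = ln 2 / 10.7 = 0.06478 hr⁻¹
f_n = 1 − e^(−nkτ) = 1 − e^(−2 × 0.06478 × 20.0) = 1 − e^(−2.591) = 1 − 0.07493 ≈ 0.925

0.925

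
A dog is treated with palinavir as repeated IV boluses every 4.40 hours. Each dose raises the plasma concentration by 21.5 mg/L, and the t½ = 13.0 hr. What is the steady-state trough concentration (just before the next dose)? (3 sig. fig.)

k = ln 2 / 13.0 = 0.05332 hr⁻¹
Fraction remaining after one interval: e^(−kτ) = e^(−0.05332 × 4.40) = 0.7909
R = 1 / (1 − 0.7909) = 4.782
Css,max = 21.5 × 4.782 = 102.8 mg/L
Css,min = Css,max × e^(−kτ) = 102.8 × 0.7909 ≈ 81.3 mg/L

81.3 mg/L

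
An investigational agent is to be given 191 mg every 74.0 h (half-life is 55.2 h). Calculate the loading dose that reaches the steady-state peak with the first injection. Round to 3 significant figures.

k = ln 2 / 55.2 = 0.01256 h⁻¹
Accumulation ratio R = 1 / (1 − e^(−kτ)) = 1 / (1 − e^(−0.01256×74.0)) = 1 / (1 − 0.3949) = 1.653
Loading dose = maintenance dose × R = 191 × 1.653 ≈ 316 mg

316 mg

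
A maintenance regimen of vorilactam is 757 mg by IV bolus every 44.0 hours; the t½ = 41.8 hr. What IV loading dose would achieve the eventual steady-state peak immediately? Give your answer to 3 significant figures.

1460 mg

k = ln 2 / 41.8 = 0.01658 hr⁻¹
Accumulation ratio R = 1 / (1 − e^(−kτ)) = 1 / (1 − e^(−0.01658×44.0)) = 1 / (1 − 0.4821) = 1.931
Loading dose = maintenance dose × R = 757 × 1.931 ≈ 1460 mg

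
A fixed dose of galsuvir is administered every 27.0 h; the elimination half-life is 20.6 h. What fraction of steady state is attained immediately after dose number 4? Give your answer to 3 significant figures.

0.974

k = ln 2 / 20.6 = 0.03365 h⁻¹
f_n = 1 − e^(−nkτ) = 1 − e^(−4 × 0.03365 × 27.0) = 1 − e^(−3.634) = 1 − 0.02641 ≈ 0.974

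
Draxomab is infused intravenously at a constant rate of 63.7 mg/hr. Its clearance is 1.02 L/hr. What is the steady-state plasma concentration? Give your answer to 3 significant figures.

62.5 mg/L

Css = infusion rate / CL = 63.7 / 1.02 ≈ 62.5 mg/L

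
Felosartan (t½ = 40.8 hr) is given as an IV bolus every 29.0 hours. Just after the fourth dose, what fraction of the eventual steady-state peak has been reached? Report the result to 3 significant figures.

k = ln 2 / 40.8 = 0.01699 hr⁻¹
f_n = 1 − e^(−nkτ) = 1 − e^(−4 × 0.01699 × 29.0) = 1 − e^(−1.971) = 1 − 0.1394 ≈ 0.861

0.861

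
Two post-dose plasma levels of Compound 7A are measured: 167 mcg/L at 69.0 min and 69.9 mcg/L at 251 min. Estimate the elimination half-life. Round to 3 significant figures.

k = ln(C₁/C₂) / (t₂ − t₁) = ln(167/69.9) / (251 − 69.0)
  = 0.8709 / 182.0 = 0.004785 min⁻¹
t½ = ln 2 / k = ln 2 / 0.004785 ≈ 145 minutes

145 minutes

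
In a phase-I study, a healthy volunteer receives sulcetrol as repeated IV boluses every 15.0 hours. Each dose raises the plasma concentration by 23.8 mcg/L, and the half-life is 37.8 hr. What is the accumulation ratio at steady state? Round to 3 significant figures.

4.16

k = ln 2 / 37.8 = 0.01834 hr⁻¹
Fraction remaining after one interval: e^(−kτ) = e^(−0.01834 × 15.0) = 0.7595
R = 1 / (1 − 0.7595) = 1 / 0.2405 ≈ 4.16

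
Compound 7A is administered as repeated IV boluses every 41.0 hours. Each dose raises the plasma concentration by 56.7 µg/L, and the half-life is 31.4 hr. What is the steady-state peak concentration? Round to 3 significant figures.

k = ln 2 / 31.4 = 0.02207 hr⁻¹
Fraction remaining after one interval: e^(−kτ) = e^(−0.02207 × 41.0) = 0.4045
R = 1 / (1 − 0.4045) = 1.679
Css,max = 56.7 × 1.679 ≈ 95.2 µg/L

95.2 µg/L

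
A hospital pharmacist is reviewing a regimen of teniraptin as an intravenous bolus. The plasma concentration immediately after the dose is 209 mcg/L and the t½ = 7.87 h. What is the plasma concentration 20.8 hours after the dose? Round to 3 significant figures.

k = ln 2 / 7.87 = 0.08807 h⁻¹
20.8 h is 2.643 half-lives, so C = 209 × (1/2)^2.643 = 209 × 0.1601 ≈ 33.5 mcg/L

33.5 mcg/L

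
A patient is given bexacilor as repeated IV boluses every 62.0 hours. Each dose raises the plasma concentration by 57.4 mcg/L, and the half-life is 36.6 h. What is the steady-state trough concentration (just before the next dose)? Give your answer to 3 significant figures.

25.7 mcg/L

k = ln 2 / 36.6 = 0.01894 h⁻¹
Fraction remaining after one interval: e^(−kτ) = e^(−0.01894 × 62.0) = 0.3091
R = 1 / (1 − 0.3091) = 1.447
Css,max = 57.4 × 1.447 = 83.08 mcg/L
Css,min = Css,max × e^(−kτ) = 83.08 × 0.3091 ≈ 25.7 mcg/L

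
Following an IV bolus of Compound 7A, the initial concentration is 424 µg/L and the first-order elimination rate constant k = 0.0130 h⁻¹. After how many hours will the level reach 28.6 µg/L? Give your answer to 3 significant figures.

C(t) = C₀ e^(−kt)  ⇒  t = ln(C₀/C) / k
t = ln(424/28.6) / 0.01300 = 2.696 / 0.01300 ≈ 207 hours

207 hours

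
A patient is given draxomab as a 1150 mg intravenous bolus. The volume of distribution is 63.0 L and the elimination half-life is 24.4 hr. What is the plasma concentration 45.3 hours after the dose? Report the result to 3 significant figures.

C₀ = dose / V = 1150 / 63.0 = 18.25 mg/L
k = ln 2 / 24.4 = 0.02841 hr⁻¹
C(t) = C₀ e^(−kt) = 18.25 × e^(−0.02841 × 45.3) = 18.25 × e^(−1.287) = 18.25 × 0.2761 ≈ 5.04 mg/L

5.04 mg/L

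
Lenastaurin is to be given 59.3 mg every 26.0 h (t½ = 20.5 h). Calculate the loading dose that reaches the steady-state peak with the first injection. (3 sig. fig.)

k = ln 2 / 20.5 = 0.03381 h⁻¹
Accumulation ratio R = 1 / (1 − e^(−kτ)) = 1 / (1 − e^(−0.03381×26.0)) = 1 / (1 − 0.4152) = 1.710
Loading dose = maintenance dose × R = 59.3 × 1.710 ≈ 101 mg

101 mg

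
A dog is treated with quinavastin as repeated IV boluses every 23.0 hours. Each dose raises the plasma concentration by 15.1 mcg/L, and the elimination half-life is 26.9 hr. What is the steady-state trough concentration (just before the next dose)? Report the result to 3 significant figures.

k = ln 2 / 26.9 = 0.02577 hr⁻¹
Fraction remaining after one interval: e^(−kτ) = e^(−0.02577 × 23.0) = 0.5529
R = 1 / (1 − 0.5529) = 2.236
Css,max = 15.1 × 2.236 = 33.77 mcg/L
Css,min = Css,max × e^(−kτ) = 33.77 × 0.5529 ≈ 18.7 mcg/L

18.7 mcg/L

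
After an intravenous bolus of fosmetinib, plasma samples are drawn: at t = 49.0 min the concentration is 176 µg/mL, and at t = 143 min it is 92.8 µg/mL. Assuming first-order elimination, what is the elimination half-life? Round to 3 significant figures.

k = ln(C₁/C₂) / (t₂ − t₁) = ln(176/92.8) / (143 − 49.0)
  = 0.6400 / 94.00 = 0.006809 min⁻¹
t½ = ln 2 / k = ln 2 / 0.006809 ≈ 102 minutes

102 minutes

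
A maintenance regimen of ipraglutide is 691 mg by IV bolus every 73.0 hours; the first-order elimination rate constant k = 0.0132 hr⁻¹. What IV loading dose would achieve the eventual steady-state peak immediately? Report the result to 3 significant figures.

1120 mg

Accumulation ratio R = 1 / (1 − e^(−kτ)) = 1 / (1 − e^(−0.01320×73.0)) = 1 / (1 − 0.3815) = 1.617
Loading dose = maintenance dose × R = 691 × 1.617 ≈ 1120 mg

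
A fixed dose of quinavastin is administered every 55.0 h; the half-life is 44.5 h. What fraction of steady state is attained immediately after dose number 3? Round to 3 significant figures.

0.923

k = ln 2 / 44.5 = 0.01558 h⁻¹
f_n = 1 − e^(−nkτ) = 1 − e^(−3 × 0.01558 × 55.0) = 1 − e^(−2.570) = 1 − 0.07653 ≈ 0.923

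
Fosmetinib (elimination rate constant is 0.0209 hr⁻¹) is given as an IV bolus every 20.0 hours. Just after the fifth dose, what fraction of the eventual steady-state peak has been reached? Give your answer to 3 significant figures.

0.876

f_n = 1 − e^(−nkτ) = 1 − e^(−5 × 0.02090 × 20.0) = 1 − e^(−2.090) = 1 − 0.1237 ≈ 0.876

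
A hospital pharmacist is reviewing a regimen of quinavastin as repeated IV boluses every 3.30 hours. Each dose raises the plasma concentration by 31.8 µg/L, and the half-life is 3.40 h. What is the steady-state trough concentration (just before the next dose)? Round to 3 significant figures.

k = ln 2 / 3.40 = 0.2039 h⁻¹
Fraction remaining after one interval: e^(−kτ) = e^(−0.2039 × 3.30) = 0.5103
R = 1 / (1 − 0.5103) = 2.042
Css,max = 31.8 × 2.042 = 64.94 µg/L
Css,min = Css,max × e^(−kτ) = 64.94 × 0.5103 ≈ 33.1 µg/L

33.1 µg/L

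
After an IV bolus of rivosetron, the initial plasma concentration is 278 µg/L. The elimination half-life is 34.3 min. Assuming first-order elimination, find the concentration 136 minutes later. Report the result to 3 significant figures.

17.8 µg/L

k = ln 2 / 34.3 = 0.02021 min⁻¹
C(t) = C₀ e^(−kt) = 278 × e^(−0.02021 × 136) = 278 × e^(−2.748) = 278 × 0.06403 ≈ 17.8 µg/L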